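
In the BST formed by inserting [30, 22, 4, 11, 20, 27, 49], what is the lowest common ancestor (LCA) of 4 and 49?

Tree insertion order: [30, 22, 4, 11, 20, 27, 49]
Tree (level-order array): [30, 22, 49, 4, 27, None, None, None, 11, None, None, None, 20]
In a BST, the LCA of p=4, q=49 is the first node v on the
root-to-leaf path with p <= v <= q (go left if both < v, right if both > v).
Walk from root:
  at 30: 4 <= 30 <= 49, this is the LCA
LCA = 30


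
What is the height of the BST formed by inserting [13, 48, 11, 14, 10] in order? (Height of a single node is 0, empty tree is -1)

Insertion order: [13, 48, 11, 14, 10]
Tree (level-order array): [13, 11, 48, 10, None, 14]
Compute height bottom-up (empty subtree = -1):
  height(10) = 1 + max(-1, -1) = 0
  height(11) = 1 + max(0, -1) = 1
  height(14) = 1 + max(-1, -1) = 0
  height(48) = 1 + max(0, -1) = 1
  height(13) = 1 + max(1, 1) = 2
Height = 2


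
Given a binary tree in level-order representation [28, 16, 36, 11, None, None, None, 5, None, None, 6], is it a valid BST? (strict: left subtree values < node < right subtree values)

Level-order array: [28, 16, 36, 11, None, None, None, 5, None, None, 6]
Validate using subtree bounds (lo, hi): at each node, require lo < value < hi,
then recurse left with hi=value and right with lo=value.
Preorder trace (stopping at first violation):
  at node 28 with bounds (-inf, +inf): OK
  at node 16 with bounds (-inf, 28): OK
  at node 11 with bounds (-inf, 16): OK
  at node 5 with bounds (-inf, 11): OK
  at node 6 with bounds (5, 11): OK
  at node 36 with bounds (28, +inf): OK
No violation found at any node.
Result: Valid BST


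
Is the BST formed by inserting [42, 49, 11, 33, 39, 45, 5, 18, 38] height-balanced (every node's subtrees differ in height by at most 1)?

Tree (level-order array): [42, 11, 49, 5, 33, 45, None, None, None, 18, 39, None, None, None, None, 38]
Definition: a tree is height-balanced if, at every node, |h(left) - h(right)| <= 1 (empty subtree has height -1).
Bottom-up per-node check:
  node 5: h_left=-1, h_right=-1, diff=0 [OK], height=0
  node 18: h_left=-1, h_right=-1, diff=0 [OK], height=0
  node 38: h_left=-1, h_right=-1, diff=0 [OK], height=0
  node 39: h_left=0, h_right=-1, diff=1 [OK], height=1
  node 33: h_left=0, h_right=1, diff=1 [OK], height=2
  node 11: h_left=0, h_right=2, diff=2 [FAIL (|0-2|=2 > 1)], height=3
  node 45: h_left=-1, h_right=-1, diff=0 [OK], height=0
  node 49: h_left=0, h_right=-1, diff=1 [OK], height=1
  node 42: h_left=3, h_right=1, diff=2 [FAIL (|3-1|=2 > 1)], height=4
Node 11 violates the condition: |0 - 2| = 2 > 1.
Result: Not balanced


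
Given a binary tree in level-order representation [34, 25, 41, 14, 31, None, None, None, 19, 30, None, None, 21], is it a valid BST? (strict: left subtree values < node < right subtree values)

Level-order array: [34, 25, 41, 14, 31, None, None, None, 19, 30, None, None, 21]
Validate using subtree bounds (lo, hi): at each node, require lo < value < hi,
then recurse left with hi=value and right with lo=value.
Preorder trace (stopping at first violation):
  at node 34 with bounds (-inf, +inf): OK
  at node 25 with bounds (-inf, 34): OK
  at node 14 with bounds (-inf, 25): OK
  at node 19 with bounds (14, 25): OK
  at node 21 with bounds (19, 25): OK
  at node 31 with bounds (25, 34): OK
  at node 30 with bounds (25, 31): OK
  at node 41 with bounds (34, +inf): OK
No violation found at any node.
Result: Valid BST


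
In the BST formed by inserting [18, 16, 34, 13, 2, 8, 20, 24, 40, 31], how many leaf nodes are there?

Tree built from: [18, 16, 34, 13, 2, 8, 20, 24, 40, 31]
Tree (level-order array): [18, 16, 34, 13, None, 20, 40, 2, None, None, 24, None, None, None, 8, None, 31]
Rule: A leaf has 0 children.
Per-node child counts:
  node 18: 2 child(ren)
  node 16: 1 child(ren)
  node 13: 1 child(ren)
  node 2: 1 child(ren)
  node 8: 0 child(ren)
  node 34: 2 child(ren)
  node 20: 1 child(ren)
  node 24: 1 child(ren)
  node 31: 0 child(ren)
  node 40: 0 child(ren)
Matching nodes: [8, 31, 40]
Count of leaf nodes: 3


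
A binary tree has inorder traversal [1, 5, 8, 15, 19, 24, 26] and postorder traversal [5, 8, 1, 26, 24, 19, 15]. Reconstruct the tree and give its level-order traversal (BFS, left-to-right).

Inorder:   [1, 5, 8, 15, 19, 24, 26]
Postorder: [5, 8, 1, 26, 24, 19, 15]
Algorithm: postorder visits root last, so walk postorder right-to-left;
each value is the root of the current inorder slice — split it at that
value, recurse on the right subtree first, then the left.
Recursive splits:
  root=15; inorder splits into left=[1, 5, 8], right=[19, 24, 26]
  root=19; inorder splits into left=[], right=[24, 26]
  root=24; inorder splits into left=[], right=[26]
  root=26; inorder splits into left=[], right=[]
  root=1; inorder splits into left=[], right=[5, 8]
  root=8; inorder splits into left=[5], right=[]
  root=5; inorder splits into left=[], right=[]
Reconstructed level-order: [15, 1, 19, 8, 24, 5, 26]


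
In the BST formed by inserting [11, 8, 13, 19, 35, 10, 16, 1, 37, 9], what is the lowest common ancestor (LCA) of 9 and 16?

Tree insertion order: [11, 8, 13, 19, 35, 10, 16, 1, 37, 9]
Tree (level-order array): [11, 8, 13, 1, 10, None, 19, None, None, 9, None, 16, 35, None, None, None, None, None, 37]
In a BST, the LCA of p=9, q=16 is the first node v on the
root-to-leaf path with p <= v <= q (go left if both < v, right if both > v).
Walk from root:
  at 11: 9 <= 11 <= 16, this is the LCA
LCA = 11


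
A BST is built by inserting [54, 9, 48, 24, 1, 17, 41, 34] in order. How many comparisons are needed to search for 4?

Search path for 4: 54 -> 9 -> 1
Found: False
Comparisons: 3


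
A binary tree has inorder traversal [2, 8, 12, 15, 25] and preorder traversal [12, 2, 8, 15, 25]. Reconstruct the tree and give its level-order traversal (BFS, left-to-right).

Inorder:  [2, 8, 12, 15, 25]
Preorder: [12, 2, 8, 15, 25]
Algorithm: preorder visits root first, so consume preorder in order;
for each root, split the current inorder slice at that value into
left-subtree inorder and right-subtree inorder, then recurse.
Recursive splits:
  root=12; inorder splits into left=[2, 8], right=[15, 25]
  root=2; inorder splits into left=[], right=[8]
  root=8; inorder splits into left=[], right=[]
  root=15; inorder splits into left=[], right=[25]
  root=25; inorder splits into left=[], right=[]
Reconstructed level-order: [12, 2, 15, 8, 25]


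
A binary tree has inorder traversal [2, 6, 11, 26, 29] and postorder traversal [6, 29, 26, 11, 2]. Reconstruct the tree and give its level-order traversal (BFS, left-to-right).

Inorder:   [2, 6, 11, 26, 29]
Postorder: [6, 29, 26, 11, 2]
Algorithm: postorder visits root last, so walk postorder right-to-left;
each value is the root of the current inorder slice — split it at that
value, recurse on the right subtree first, then the left.
Recursive splits:
  root=2; inorder splits into left=[], right=[6, 11, 26, 29]
  root=11; inorder splits into left=[6], right=[26, 29]
  root=26; inorder splits into left=[], right=[29]
  root=29; inorder splits into left=[], right=[]
  root=6; inorder splits into left=[], right=[]
Reconstructed level-order: [2, 11, 6, 26, 29]


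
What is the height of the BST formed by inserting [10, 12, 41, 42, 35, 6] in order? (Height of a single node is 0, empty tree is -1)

Insertion order: [10, 12, 41, 42, 35, 6]
Tree (level-order array): [10, 6, 12, None, None, None, 41, 35, 42]
Compute height bottom-up (empty subtree = -1):
  height(6) = 1 + max(-1, -1) = 0
  height(35) = 1 + max(-1, -1) = 0
  height(42) = 1 + max(-1, -1) = 0
  height(41) = 1 + max(0, 0) = 1
  height(12) = 1 + max(-1, 1) = 2
  height(10) = 1 + max(0, 2) = 3
Height = 3


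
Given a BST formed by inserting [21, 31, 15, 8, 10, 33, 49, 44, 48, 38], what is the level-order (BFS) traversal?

Tree insertion order: [21, 31, 15, 8, 10, 33, 49, 44, 48, 38]
Tree (level-order array): [21, 15, 31, 8, None, None, 33, None, 10, None, 49, None, None, 44, None, 38, 48]
BFS from the root, enqueuing left then right child of each popped node:
  queue [21] -> pop 21, enqueue [15, 31], visited so far: [21]
  queue [15, 31] -> pop 15, enqueue [8], visited so far: [21, 15]
  queue [31, 8] -> pop 31, enqueue [33], visited so far: [21, 15, 31]
  queue [8, 33] -> pop 8, enqueue [10], visited so far: [21, 15, 31, 8]
  queue [33, 10] -> pop 33, enqueue [49], visited so far: [21, 15, 31, 8, 33]
  queue [10, 49] -> pop 10, enqueue [none], visited so far: [21, 15, 31, 8, 33, 10]
  queue [49] -> pop 49, enqueue [44], visited so far: [21, 15, 31, 8, 33, 10, 49]
  queue [44] -> pop 44, enqueue [38, 48], visited so far: [21, 15, 31, 8, 33, 10, 49, 44]
  queue [38, 48] -> pop 38, enqueue [none], visited so far: [21, 15, 31, 8, 33, 10, 49, 44, 38]
  queue [48] -> pop 48, enqueue [none], visited so far: [21, 15, 31, 8, 33, 10, 49, 44, 38, 48]
Result: [21, 15, 31, 8, 33, 10, 49, 44, 38, 48]


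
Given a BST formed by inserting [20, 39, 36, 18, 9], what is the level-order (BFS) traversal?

Tree insertion order: [20, 39, 36, 18, 9]
Tree (level-order array): [20, 18, 39, 9, None, 36]
BFS from the root, enqueuing left then right child of each popped node:
  queue [20] -> pop 20, enqueue [18, 39], visited so far: [20]
  queue [18, 39] -> pop 18, enqueue [9], visited so far: [20, 18]
  queue [39, 9] -> pop 39, enqueue [36], visited so far: [20, 18, 39]
  queue [9, 36] -> pop 9, enqueue [none], visited so far: [20, 18, 39, 9]
  queue [36] -> pop 36, enqueue [none], visited so far: [20, 18, 39, 9, 36]
Result: [20, 18, 39, 9, 36]


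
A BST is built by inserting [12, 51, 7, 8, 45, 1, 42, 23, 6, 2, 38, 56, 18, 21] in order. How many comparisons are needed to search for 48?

Search path for 48: 12 -> 51 -> 45
Found: False
Comparisons: 3


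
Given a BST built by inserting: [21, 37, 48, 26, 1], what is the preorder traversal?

Tree insertion order: [21, 37, 48, 26, 1]
Tree (level-order array): [21, 1, 37, None, None, 26, 48]
Preorder traversal: [21, 1, 37, 26, 48]


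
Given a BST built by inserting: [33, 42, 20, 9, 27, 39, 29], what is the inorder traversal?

Tree insertion order: [33, 42, 20, 9, 27, 39, 29]
Tree (level-order array): [33, 20, 42, 9, 27, 39, None, None, None, None, 29]
Inorder traversal: [9, 20, 27, 29, 33, 39, 42]


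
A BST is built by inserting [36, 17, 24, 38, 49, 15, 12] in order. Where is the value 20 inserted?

Starting tree (level order): [36, 17, 38, 15, 24, None, 49, 12]
Insertion path: 36 -> 17 -> 24
Result: insert 20 as left child of 24
Final tree (level order): [36, 17, 38, 15, 24, None, 49, 12, None, 20]


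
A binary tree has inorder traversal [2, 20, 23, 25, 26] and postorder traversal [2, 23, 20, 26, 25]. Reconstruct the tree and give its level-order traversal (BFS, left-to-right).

Inorder:   [2, 20, 23, 25, 26]
Postorder: [2, 23, 20, 26, 25]
Algorithm: postorder visits root last, so walk postorder right-to-left;
each value is the root of the current inorder slice — split it at that
value, recurse on the right subtree first, then the left.
Recursive splits:
  root=25; inorder splits into left=[2, 20, 23], right=[26]
  root=26; inorder splits into left=[], right=[]
  root=20; inorder splits into left=[2], right=[23]
  root=23; inorder splits into left=[], right=[]
  root=2; inorder splits into left=[], right=[]
Reconstructed level-order: [25, 20, 26, 2, 23]


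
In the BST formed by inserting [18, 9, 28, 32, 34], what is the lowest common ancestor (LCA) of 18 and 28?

Tree insertion order: [18, 9, 28, 32, 34]
Tree (level-order array): [18, 9, 28, None, None, None, 32, None, 34]
In a BST, the LCA of p=18, q=28 is the first node v on the
root-to-leaf path with p <= v <= q (go left if both < v, right if both > v).
Walk from root:
  at 18: 18 <= 18 <= 28, this is the LCA
LCA = 18


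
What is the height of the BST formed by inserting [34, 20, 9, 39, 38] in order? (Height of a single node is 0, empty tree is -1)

Insertion order: [34, 20, 9, 39, 38]
Tree (level-order array): [34, 20, 39, 9, None, 38]
Compute height bottom-up (empty subtree = -1):
  height(9) = 1 + max(-1, -1) = 0
  height(20) = 1 + max(0, -1) = 1
  height(38) = 1 + max(-1, -1) = 0
  height(39) = 1 + max(0, -1) = 1
  height(34) = 1 + max(1, 1) = 2
Height = 2


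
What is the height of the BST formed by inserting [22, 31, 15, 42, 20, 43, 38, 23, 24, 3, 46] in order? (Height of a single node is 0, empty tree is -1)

Insertion order: [22, 31, 15, 42, 20, 43, 38, 23, 24, 3, 46]
Tree (level-order array): [22, 15, 31, 3, 20, 23, 42, None, None, None, None, None, 24, 38, 43, None, None, None, None, None, 46]
Compute height bottom-up (empty subtree = -1):
  height(3) = 1 + max(-1, -1) = 0
  height(20) = 1 + max(-1, -1) = 0
  height(15) = 1 + max(0, 0) = 1
  height(24) = 1 + max(-1, -1) = 0
  height(23) = 1 + max(-1, 0) = 1
  height(38) = 1 + max(-1, -1) = 0
  height(46) = 1 + max(-1, -1) = 0
  height(43) = 1 + max(-1, 0) = 1
  height(42) = 1 + max(0, 1) = 2
  height(31) = 1 + max(1, 2) = 3
  height(22) = 1 + max(1, 3) = 4
Height = 4


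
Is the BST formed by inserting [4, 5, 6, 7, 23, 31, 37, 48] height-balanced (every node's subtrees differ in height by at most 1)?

Tree (level-order array): [4, None, 5, None, 6, None, 7, None, 23, None, 31, None, 37, None, 48]
Definition: a tree is height-balanced if, at every node, |h(left) - h(right)| <= 1 (empty subtree has height -1).
Bottom-up per-node check:
  node 48: h_left=-1, h_right=-1, diff=0 [OK], height=0
  node 37: h_left=-1, h_right=0, diff=1 [OK], height=1
  node 31: h_left=-1, h_right=1, diff=2 [FAIL (|-1-1|=2 > 1)], height=2
  node 23: h_left=-1, h_right=2, diff=3 [FAIL (|-1-2|=3 > 1)], height=3
  node 7: h_left=-1, h_right=3, diff=4 [FAIL (|-1-3|=4 > 1)], height=4
  node 6: h_left=-1, h_right=4, diff=5 [FAIL (|-1-4|=5 > 1)], height=5
  node 5: h_left=-1, h_right=5, diff=6 [FAIL (|-1-5|=6 > 1)], height=6
  node 4: h_left=-1, h_right=6, diff=7 [FAIL (|-1-6|=7 > 1)], height=7
Node 31 violates the condition: |-1 - 1| = 2 > 1.
Result: Not balanced


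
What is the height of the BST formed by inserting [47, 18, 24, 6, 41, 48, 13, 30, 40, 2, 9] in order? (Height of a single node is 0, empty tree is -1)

Insertion order: [47, 18, 24, 6, 41, 48, 13, 30, 40, 2, 9]
Tree (level-order array): [47, 18, 48, 6, 24, None, None, 2, 13, None, 41, None, None, 9, None, 30, None, None, None, None, 40]
Compute height bottom-up (empty subtree = -1):
  height(2) = 1 + max(-1, -1) = 0
  height(9) = 1 + max(-1, -1) = 0
  height(13) = 1 + max(0, -1) = 1
  height(6) = 1 + max(0, 1) = 2
  height(40) = 1 + max(-1, -1) = 0
  height(30) = 1 + max(-1, 0) = 1
  height(41) = 1 + max(1, -1) = 2
  height(24) = 1 + max(-1, 2) = 3
  height(18) = 1 + max(2, 3) = 4
  height(48) = 1 + max(-1, -1) = 0
  height(47) = 1 + max(4, 0) = 5
Height = 5


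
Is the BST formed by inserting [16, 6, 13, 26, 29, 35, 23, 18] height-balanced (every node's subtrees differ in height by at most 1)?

Tree (level-order array): [16, 6, 26, None, 13, 23, 29, None, None, 18, None, None, 35]
Definition: a tree is height-balanced if, at every node, |h(left) - h(right)| <= 1 (empty subtree has height -1).
Bottom-up per-node check:
  node 13: h_left=-1, h_right=-1, diff=0 [OK], height=0
  node 6: h_left=-1, h_right=0, diff=1 [OK], height=1
  node 18: h_left=-1, h_right=-1, diff=0 [OK], height=0
  node 23: h_left=0, h_right=-1, diff=1 [OK], height=1
  node 35: h_left=-1, h_right=-1, diff=0 [OK], height=0
  node 29: h_left=-1, h_right=0, diff=1 [OK], height=1
  node 26: h_left=1, h_right=1, diff=0 [OK], height=2
  node 16: h_left=1, h_right=2, diff=1 [OK], height=3
All nodes satisfy the balance condition.
Result: Balanced


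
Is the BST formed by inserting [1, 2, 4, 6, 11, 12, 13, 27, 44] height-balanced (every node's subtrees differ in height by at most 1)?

Tree (level-order array): [1, None, 2, None, 4, None, 6, None, 11, None, 12, None, 13, None, 27, None, 44]
Definition: a tree is height-balanced if, at every node, |h(left) - h(right)| <= 1 (empty subtree has height -1).
Bottom-up per-node check:
  node 44: h_left=-1, h_right=-1, diff=0 [OK], height=0
  node 27: h_left=-1, h_right=0, diff=1 [OK], height=1
  node 13: h_left=-1, h_right=1, diff=2 [FAIL (|-1-1|=2 > 1)], height=2
  node 12: h_left=-1, h_right=2, diff=3 [FAIL (|-1-2|=3 > 1)], height=3
  node 11: h_left=-1, h_right=3, diff=4 [FAIL (|-1-3|=4 > 1)], height=4
  node 6: h_left=-1, h_right=4, diff=5 [FAIL (|-1-4|=5 > 1)], height=5
  node 4: h_left=-1, h_right=5, diff=6 [FAIL (|-1-5|=6 > 1)], height=6
  node 2: h_left=-1, h_right=6, diff=7 [FAIL (|-1-6|=7 > 1)], height=7
  node 1: h_left=-1, h_right=7, diff=8 [FAIL (|-1-7|=8 > 1)], height=8
Node 13 violates the condition: |-1 - 1| = 2 > 1.
Result: Not balanced


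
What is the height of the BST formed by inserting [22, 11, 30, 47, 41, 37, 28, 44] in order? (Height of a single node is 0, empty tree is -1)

Insertion order: [22, 11, 30, 47, 41, 37, 28, 44]
Tree (level-order array): [22, 11, 30, None, None, 28, 47, None, None, 41, None, 37, 44]
Compute height bottom-up (empty subtree = -1):
  height(11) = 1 + max(-1, -1) = 0
  height(28) = 1 + max(-1, -1) = 0
  height(37) = 1 + max(-1, -1) = 0
  height(44) = 1 + max(-1, -1) = 0
  height(41) = 1 + max(0, 0) = 1
  height(47) = 1 + max(1, -1) = 2
  height(30) = 1 + max(0, 2) = 3
  height(22) = 1 + max(0, 3) = 4
Height = 4


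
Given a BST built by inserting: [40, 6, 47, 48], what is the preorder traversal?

Tree insertion order: [40, 6, 47, 48]
Tree (level-order array): [40, 6, 47, None, None, None, 48]
Preorder traversal: [40, 6, 47, 48]


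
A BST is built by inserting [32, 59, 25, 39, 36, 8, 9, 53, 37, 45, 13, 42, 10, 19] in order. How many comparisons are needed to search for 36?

Search path for 36: 32 -> 59 -> 39 -> 36
Found: True
Comparisons: 4


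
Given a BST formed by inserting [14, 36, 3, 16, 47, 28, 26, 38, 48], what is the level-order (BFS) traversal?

Tree insertion order: [14, 36, 3, 16, 47, 28, 26, 38, 48]
Tree (level-order array): [14, 3, 36, None, None, 16, 47, None, 28, 38, 48, 26]
BFS from the root, enqueuing left then right child of each popped node:
  queue [14] -> pop 14, enqueue [3, 36], visited so far: [14]
  queue [3, 36] -> pop 3, enqueue [none], visited so far: [14, 3]
  queue [36] -> pop 36, enqueue [16, 47], visited so far: [14, 3, 36]
  queue [16, 47] -> pop 16, enqueue [28], visited so far: [14, 3, 36, 16]
  queue [47, 28] -> pop 47, enqueue [38, 48], visited so far: [14, 3, 36, 16, 47]
  queue [28, 38, 48] -> pop 28, enqueue [26], visited so far: [14, 3, 36, 16, 47, 28]
  queue [38, 48, 26] -> pop 38, enqueue [none], visited so far: [14, 3, 36, 16, 47, 28, 38]
  queue [48, 26] -> pop 48, enqueue [none], visited so far: [14, 3, 36, 16, 47, 28, 38, 48]
  queue [26] -> pop 26, enqueue [none], visited so far: [14, 3, 36, 16, 47, 28, 38, 48, 26]
Result: [14, 3, 36, 16, 47, 28, 38, 48, 26]


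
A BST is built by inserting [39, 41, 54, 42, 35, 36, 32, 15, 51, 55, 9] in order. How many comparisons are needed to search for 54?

Search path for 54: 39 -> 41 -> 54
Found: True
Comparisons: 3


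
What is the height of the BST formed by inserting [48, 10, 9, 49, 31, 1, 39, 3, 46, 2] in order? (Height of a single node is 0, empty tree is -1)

Insertion order: [48, 10, 9, 49, 31, 1, 39, 3, 46, 2]
Tree (level-order array): [48, 10, 49, 9, 31, None, None, 1, None, None, 39, None, 3, None, 46, 2]
Compute height bottom-up (empty subtree = -1):
  height(2) = 1 + max(-1, -1) = 0
  height(3) = 1 + max(0, -1) = 1
  height(1) = 1 + max(-1, 1) = 2
  height(9) = 1 + max(2, -1) = 3
  height(46) = 1 + max(-1, -1) = 0
  height(39) = 1 + max(-1, 0) = 1
  height(31) = 1 + max(-1, 1) = 2
  height(10) = 1 + max(3, 2) = 4
  height(49) = 1 + max(-1, -1) = 0
  height(48) = 1 + max(4, 0) = 5
Height = 5


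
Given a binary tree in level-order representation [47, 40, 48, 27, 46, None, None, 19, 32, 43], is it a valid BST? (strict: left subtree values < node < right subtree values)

Level-order array: [47, 40, 48, 27, 46, None, None, 19, 32, 43]
Validate using subtree bounds (lo, hi): at each node, require lo < value < hi,
then recurse left with hi=value and right with lo=value.
Preorder trace (stopping at first violation):
  at node 47 with bounds (-inf, +inf): OK
  at node 40 with bounds (-inf, 47): OK
  at node 27 with bounds (-inf, 40): OK
  at node 19 with bounds (-inf, 27): OK
  at node 32 with bounds (27, 40): OK
  at node 46 with bounds (40, 47): OK
  at node 43 with bounds (40, 46): OK
  at node 48 with bounds (47, +inf): OK
No violation found at any node.
Result: Valid BST


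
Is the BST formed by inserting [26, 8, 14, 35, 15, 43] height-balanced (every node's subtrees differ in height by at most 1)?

Tree (level-order array): [26, 8, 35, None, 14, None, 43, None, 15]
Definition: a tree is height-balanced if, at every node, |h(left) - h(right)| <= 1 (empty subtree has height -1).
Bottom-up per-node check:
  node 15: h_left=-1, h_right=-1, diff=0 [OK], height=0
  node 14: h_left=-1, h_right=0, diff=1 [OK], height=1
  node 8: h_left=-1, h_right=1, diff=2 [FAIL (|-1-1|=2 > 1)], height=2
  node 43: h_left=-1, h_right=-1, diff=0 [OK], height=0
  node 35: h_left=-1, h_right=0, diff=1 [OK], height=1
  node 26: h_left=2, h_right=1, diff=1 [OK], height=3
Node 8 violates the condition: |-1 - 1| = 2 > 1.
Result: Not balanced


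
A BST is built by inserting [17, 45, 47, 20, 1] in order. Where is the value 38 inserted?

Starting tree (level order): [17, 1, 45, None, None, 20, 47]
Insertion path: 17 -> 45 -> 20
Result: insert 38 as right child of 20
Final tree (level order): [17, 1, 45, None, None, 20, 47, None, 38]


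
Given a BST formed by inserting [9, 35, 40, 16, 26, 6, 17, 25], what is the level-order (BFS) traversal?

Tree insertion order: [9, 35, 40, 16, 26, 6, 17, 25]
Tree (level-order array): [9, 6, 35, None, None, 16, 40, None, 26, None, None, 17, None, None, 25]
BFS from the root, enqueuing left then right child of each popped node:
  queue [9] -> pop 9, enqueue [6, 35], visited so far: [9]
  queue [6, 35] -> pop 6, enqueue [none], visited so far: [9, 6]
  queue [35] -> pop 35, enqueue [16, 40], visited so far: [9, 6, 35]
  queue [16, 40] -> pop 16, enqueue [26], visited so far: [9, 6, 35, 16]
  queue [40, 26] -> pop 40, enqueue [none], visited so far: [9, 6, 35, 16, 40]
  queue [26] -> pop 26, enqueue [17], visited so far: [9, 6, 35, 16, 40, 26]
  queue [17] -> pop 17, enqueue [25], visited so far: [9, 6, 35, 16, 40, 26, 17]
  queue [25] -> pop 25, enqueue [none], visited so far: [9, 6, 35, 16, 40, 26, 17, 25]
Result: [9, 6, 35, 16, 40, 26, 17, 25]


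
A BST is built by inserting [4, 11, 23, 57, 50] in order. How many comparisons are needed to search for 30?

Search path for 30: 4 -> 11 -> 23 -> 57 -> 50
Found: False
Comparisons: 5


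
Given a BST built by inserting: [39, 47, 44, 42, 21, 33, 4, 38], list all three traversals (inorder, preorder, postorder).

Tree insertion order: [39, 47, 44, 42, 21, 33, 4, 38]
Tree (level-order array): [39, 21, 47, 4, 33, 44, None, None, None, None, 38, 42]
Inorder (L, root, R): [4, 21, 33, 38, 39, 42, 44, 47]
Preorder (root, L, R): [39, 21, 4, 33, 38, 47, 44, 42]
Postorder (L, R, root): [4, 38, 33, 21, 42, 44, 47, 39]


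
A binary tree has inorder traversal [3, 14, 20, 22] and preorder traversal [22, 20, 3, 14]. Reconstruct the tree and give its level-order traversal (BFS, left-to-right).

Inorder:  [3, 14, 20, 22]
Preorder: [22, 20, 3, 14]
Algorithm: preorder visits root first, so consume preorder in order;
for each root, split the current inorder slice at that value into
left-subtree inorder and right-subtree inorder, then recurse.
Recursive splits:
  root=22; inorder splits into left=[3, 14, 20], right=[]
  root=20; inorder splits into left=[3, 14], right=[]
  root=3; inorder splits into left=[], right=[14]
  root=14; inorder splits into left=[], right=[]
Reconstructed level-order: [22, 20, 3, 14]


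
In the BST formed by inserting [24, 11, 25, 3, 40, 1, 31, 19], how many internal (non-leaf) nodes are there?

Tree built from: [24, 11, 25, 3, 40, 1, 31, 19]
Tree (level-order array): [24, 11, 25, 3, 19, None, 40, 1, None, None, None, 31]
Rule: An internal node has at least one child.
Per-node child counts:
  node 24: 2 child(ren)
  node 11: 2 child(ren)
  node 3: 1 child(ren)
  node 1: 0 child(ren)
  node 19: 0 child(ren)
  node 25: 1 child(ren)
  node 40: 1 child(ren)
  node 31: 0 child(ren)
Matching nodes: [24, 11, 3, 25, 40]
Count of internal (non-leaf) nodes: 5


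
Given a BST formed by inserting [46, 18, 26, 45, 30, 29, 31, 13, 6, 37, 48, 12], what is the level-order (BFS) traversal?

Tree insertion order: [46, 18, 26, 45, 30, 29, 31, 13, 6, 37, 48, 12]
Tree (level-order array): [46, 18, 48, 13, 26, None, None, 6, None, None, 45, None, 12, 30, None, None, None, 29, 31, None, None, None, 37]
BFS from the root, enqueuing left then right child of each popped node:
  queue [46] -> pop 46, enqueue [18, 48], visited so far: [46]
  queue [18, 48] -> pop 18, enqueue [13, 26], visited so far: [46, 18]
  queue [48, 13, 26] -> pop 48, enqueue [none], visited so far: [46, 18, 48]
  queue [13, 26] -> pop 13, enqueue [6], visited so far: [46, 18, 48, 13]
  queue [26, 6] -> pop 26, enqueue [45], visited so far: [46, 18, 48, 13, 26]
  queue [6, 45] -> pop 6, enqueue [12], visited so far: [46, 18, 48, 13, 26, 6]
  queue [45, 12] -> pop 45, enqueue [30], visited so far: [46, 18, 48, 13, 26, 6, 45]
  queue [12, 30] -> pop 12, enqueue [none], visited so far: [46, 18, 48, 13, 26, 6, 45, 12]
  queue [30] -> pop 30, enqueue [29, 31], visited so far: [46, 18, 48, 13, 26, 6, 45, 12, 30]
  queue [29, 31] -> pop 29, enqueue [none], visited so far: [46, 18, 48, 13, 26, 6, 45, 12, 30, 29]
  queue [31] -> pop 31, enqueue [37], visited so far: [46, 18, 48, 13, 26, 6, 45, 12, 30, 29, 31]
  queue [37] -> pop 37, enqueue [none], visited so far: [46, 18, 48, 13, 26, 6, 45, 12, 30, 29, 31, 37]
Result: [46, 18, 48, 13, 26, 6, 45, 12, 30, 29, 31, 37]


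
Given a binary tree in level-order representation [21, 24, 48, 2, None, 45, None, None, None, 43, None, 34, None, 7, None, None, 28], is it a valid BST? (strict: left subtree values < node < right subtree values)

Level-order array: [21, 24, 48, 2, None, 45, None, None, None, 43, None, 34, None, 7, None, None, 28]
Validate using subtree bounds (lo, hi): at each node, require lo < value < hi,
then recurse left with hi=value and right with lo=value.
Preorder trace (stopping at first violation):
  at node 21 with bounds (-inf, +inf): OK
  at node 24 with bounds (-inf, 21): VIOLATION
Node 24 violates its bound: not (-inf < 24 < 21).
Result: Not a valid BST


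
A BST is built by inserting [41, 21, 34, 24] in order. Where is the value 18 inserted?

Starting tree (level order): [41, 21, None, None, 34, 24]
Insertion path: 41 -> 21
Result: insert 18 as left child of 21
Final tree (level order): [41, 21, None, 18, 34, None, None, 24]


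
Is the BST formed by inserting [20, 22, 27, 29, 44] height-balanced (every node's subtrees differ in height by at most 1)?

Tree (level-order array): [20, None, 22, None, 27, None, 29, None, 44]
Definition: a tree is height-balanced if, at every node, |h(left) - h(right)| <= 1 (empty subtree has height -1).
Bottom-up per-node check:
  node 44: h_left=-1, h_right=-1, diff=0 [OK], height=0
  node 29: h_left=-1, h_right=0, diff=1 [OK], height=1
  node 27: h_left=-1, h_right=1, diff=2 [FAIL (|-1-1|=2 > 1)], height=2
  node 22: h_left=-1, h_right=2, diff=3 [FAIL (|-1-2|=3 > 1)], height=3
  node 20: h_left=-1, h_right=3, diff=4 [FAIL (|-1-3|=4 > 1)], height=4
Node 27 violates the condition: |-1 - 1| = 2 > 1.
Result: Not balanced


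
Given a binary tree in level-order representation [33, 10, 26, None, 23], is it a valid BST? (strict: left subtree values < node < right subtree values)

Level-order array: [33, 10, 26, None, 23]
Validate using subtree bounds (lo, hi): at each node, require lo < value < hi,
then recurse left with hi=value and right with lo=value.
Preorder trace (stopping at first violation):
  at node 33 with bounds (-inf, +inf): OK
  at node 10 with bounds (-inf, 33): OK
  at node 23 with bounds (10, 33): OK
  at node 26 with bounds (33, +inf): VIOLATION
Node 26 violates its bound: not (33 < 26 < +inf).
Result: Not a valid BST


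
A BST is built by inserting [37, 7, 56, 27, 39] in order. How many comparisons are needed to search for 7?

Search path for 7: 37 -> 7
Found: True
Comparisons: 2


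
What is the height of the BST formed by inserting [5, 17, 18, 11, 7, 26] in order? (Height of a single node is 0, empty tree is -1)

Insertion order: [5, 17, 18, 11, 7, 26]
Tree (level-order array): [5, None, 17, 11, 18, 7, None, None, 26]
Compute height bottom-up (empty subtree = -1):
  height(7) = 1 + max(-1, -1) = 0
  height(11) = 1 + max(0, -1) = 1
  height(26) = 1 + max(-1, -1) = 0
  height(18) = 1 + max(-1, 0) = 1
  height(17) = 1 + max(1, 1) = 2
  height(5) = 1 + max(-1, 2) = 3
Height = 3


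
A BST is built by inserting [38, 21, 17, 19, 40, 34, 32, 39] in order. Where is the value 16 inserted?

Starting tree (level order): [38, 21, 40, 17, 34, 39, None, None, 19, 32]
Insertion path: 38 -> 21 -> 17
Result: insert 16 as left child of 17
Final tree (level order): [38, 21, 40, 17, 34, 39, None, 16, 19, 32]


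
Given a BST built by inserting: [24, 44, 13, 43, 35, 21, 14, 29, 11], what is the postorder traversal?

Tree insertion order: [24, 44, 13, 43, 35, 21, 14, 29, 11]
Tree (level-order array): [24, 13, 44, 11, 21, 43, None, None, None, 14, None, 35, None, None, None, 29]
Postorder traversal: [11, 14, 21, 13, 29, 35, 43, 44, 24]


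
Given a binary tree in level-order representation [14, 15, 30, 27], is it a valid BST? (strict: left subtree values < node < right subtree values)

Level-order array: [14, 15, 30, 27]
Validate using subtree bounds (lo, hi): at each node, require lo < value < hi,
then recurse left with hi=value and right with lo=value.
Preorder trace (stopping at first violation):
  at node 14 with bounds (-inf, +inf): OK
  at node 15 with bounds (-inf, 14): VIOLATION
Node 15 violates its bound: not (-inf < 15 < 14).
Result: Not a valid BST


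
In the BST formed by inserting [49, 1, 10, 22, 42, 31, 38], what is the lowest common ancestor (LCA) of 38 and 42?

Tree insertion order: [49, 1, 10, 22, 42, 31, 38]
Tree (level-order array): [49, 1, None, None, 10, None, 22, None, 42, 31, None, None, 38]
In a BST, the LCA of p=38, q=42 is the first node v on the
root-to-leaf path with p <= v <= q (go left if both < v, right if both > v).
Walk from root:
  at 49: both 38 and 42 < 49, go left
  at 1: both 38 and 42 > 1, go right
  at 10: both 38 and 42 > 10, go right
  at 22: both 38 and 42 > 22, go right
  at 42: 38 <= 42 <= 42, this is the LCA
LCA = 42


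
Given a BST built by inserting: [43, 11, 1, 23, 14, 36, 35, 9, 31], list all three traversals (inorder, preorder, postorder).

Tree insertion order: [43, 11, 1, 23, 14, 36, 35, 9, 31]
Tree (level-order array): [43, 11, None, 1, 23, None, 9, 14, 36, None, None, None, None, 35, None, 31]
Inorder (L, root, R): [1, 9, 11, 14, 23, 31, 35, 36, 43]
Preorder (root, L, R): [43, 11, 1, 9, 23, 14, 36, 35, 31]
Postorder (L, R, root): [9, 1, 14, 31, 35, 36, 23, 11, 43]


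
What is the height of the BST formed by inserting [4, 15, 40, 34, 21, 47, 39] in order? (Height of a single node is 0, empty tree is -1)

Insertion order: [4, 15, 40, 34, 21, 47, 39]
Tree (level-order array): [4, None, 15, None, 40, 34, 47, 21, 39]
Compute height bottom-up (empty subtree = -1):
  height(21) = 1 + max(-1, -1) = 0
  height(39) = 1 + max(-1, -1) = 0
  height(34) = 1 + max(0, 0) = 1
  height(47) = 1 + max(-1, -1) = 0
  height(40) = 1 + max(1, 0) = 2
  height(15) = 1 + max(-1, 2) = 3
  height(4) = 1 + max(-1, 3) = 4
Height = 4


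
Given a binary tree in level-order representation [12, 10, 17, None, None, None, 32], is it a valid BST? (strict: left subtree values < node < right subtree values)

Level-order array: [12, 10, 17, None, None, None, 32]
Validate using subtree bounds (lo, hi): at each node, require lo < value < hi,
then recurse left with hi=value and right with lo=value.
Preorder trace (stopping at first violation):
  at node 12 with bounds (-inf, +inf): OK
  at node 10 with bounds (-inf, 12): OK
  at node 17 with bounds (12, +inf): OK
  at node 32 with bounds (17, +inf): OK
No violation found at any node.
Result: Valid BST


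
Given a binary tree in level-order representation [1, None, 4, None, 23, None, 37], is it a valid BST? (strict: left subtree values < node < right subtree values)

Level-order array: [1, None, 4, None, 23, None, 37]
Validate using subtree bounds (lo, hi): at each node, require lo < value < hi,
then recurse left with hi=value and right with lo=value.
Preorder trace (stopping at first violation):
  at node 1 with bounds (-inf, +inf): OK
  at node 4 with bounds (1, +inf): OK
  at node 23 with bounds (4, +inf): OK
  at node 37 with bounds (23, +inf): OK
No violation found at any node.
Result: Valid BST


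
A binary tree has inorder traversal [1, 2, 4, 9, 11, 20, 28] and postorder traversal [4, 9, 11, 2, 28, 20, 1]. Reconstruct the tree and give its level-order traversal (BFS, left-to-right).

Inorder:   [1, 2, 4, 9, 11, 20, 28]
Postorder: [4, 9, 11, 2, 28, 20, 1]
Algorithm: postorder visits root last, so walk postorder right-to-left;
each value is the root of the current inorder slice — split it at that
value, recurse on the right subtree first, then the left.
Recursive splits:
  root=1; inorder splits into left=[], right=[2, 4, 9, 11, 20, 28]
  root=20; inorder splits into left=[2, 4, 9, 11], right=[28]
  root=28; inorder splits into left=[], right=[]
  root=2; inorder splits into left=[], right=[4, 9, 11]
  root=11; inorder splits into left=[4, 9], right=[]
  root=9; inorder splits into left=[4], right=[]
  root=4; inorder splits into left=[], right=[]
Reconstructed level-order: [1, 20, 2, 28, 11, 9, 4]


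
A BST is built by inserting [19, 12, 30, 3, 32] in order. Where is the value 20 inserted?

Starting tree (level order): [19, 12, 30, 3, None, None, 32]
Insertion path: 19 -> 30
Result: insert 20 as left child of 30
Final tree (level order): [19, 12, 30, 3, None, 20, 32]


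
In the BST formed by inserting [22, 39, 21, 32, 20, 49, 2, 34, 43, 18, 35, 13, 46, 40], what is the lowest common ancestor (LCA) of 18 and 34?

Tree insertion order: [22, 39, 21, 32, 20, 49, 2, 34, 43, 18, 35, 13, 46, 40]
Tree (level-order array): [22, 21, 39, 20, None, 32, 49, 2, None, None, 34, 43, None, None, 18, None, 35, 40, 46, 13]
In a BST, the LCA of p=18, q=34 is the first node v on the
root-to-leaf path with p <= v <= q (go left if both < v, right if both > v).
Walk from root:
  at 22: 18 <= 22 <= 34, this is the LCA
LCA = 22


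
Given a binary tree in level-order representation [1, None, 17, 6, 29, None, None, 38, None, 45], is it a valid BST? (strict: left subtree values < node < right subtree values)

Level-order array: [1, None, 17, 6, 29, None, None, 38, None, 45]
Validate using subtree bounds (lo, hi): at each node, require lo < value < hi,
then recurse left with hi=value and right with lo=value.
Preorder trace (stopping at first violation):
  at node 1 with bounds (-inf, +inf): OK
  at node 17 with bounds (1, +inf): OK
  at node 6 with bounds (1, 17): OK
  at node 29 with bounds (17, +inf): OK
  at node 38 with bounds (17, 29): VIOLATION
Node 38 violates its bound: not (17 < 38 < 29).
Result: Not a valid BST


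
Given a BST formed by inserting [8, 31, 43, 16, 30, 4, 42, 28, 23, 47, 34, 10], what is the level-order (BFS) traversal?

Tree insertion order: [8, 31, 43, 16, 30, 4, 42, 28, 23, 47, 34, 10]
Tree (level-order array): [8, 4, 31, None, None, 16, 43, 10, 30, 42, 47, None, None, 28, None, 34, None, None, None, 23]
BFS from the root, enqueuing left then right child of each popped node:
  queue [8] -> pop 8, enqueue [4, 31], visited so far: [8]
  queue [4, 31] -> pop 4, enqueue [none], visited so far: [8, 4]
  queue [31] -> pop 31, enqueue [16, 43], visited so far: [8, 4, 31]
  queue [16, 43] -> pop 16, enqueue [10, 30], visited so far: [8, 4, 31, 16]
  queue [43, 10, 30] -> pop 43, enqueue [42, 47], visited so far: [8, 4, 31, 16, 43]
  queue [10, 30, 42, 47] -> pop 10, enqueue [none], visited so far: [8, 4, 31, 16, 43, 10]
  queue [30, 42, 47] -> pop 30, enqueue [28], visited so far: [8, 4, 31, 16, 43, 10, 30]
  queue [42, 47, 28] -> pop 42, enqueue [34], visited so far: [8, 4, 31, 16, 43, 10, 30, 42]
  queue [47, 28, 34] -> pop 47, enqueue [none], visited so far: [8, 4, 31, 16, 43, 10, 30, 42, 47]
  queue [28, 34] -> pop 28, enqueue [23], visited so far: [8, 4, 31, 16, 43, 10, 30, 42, 47, 28]
  queue [34, 23] -> pop 34, enqueue [none], visited so far: [8, 4, 31, 16, 43, 10, 30, 42, 47, 28, 34]
  queue [23] -> pop 23, enqueue [none], visited so far: [8, 4, 31, 16, 43, 10, 30, 42, 47, 28, 34, 23]
Result: [8, 4, 31, 16, 43, 10, 30, 42, 47, 28, 34, 23]


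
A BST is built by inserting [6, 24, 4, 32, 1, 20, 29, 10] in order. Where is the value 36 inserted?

Starting tree (level order): [6, 4, 24, 1, None, 20, 32, None, None, 10, None, 29]
Insertion path: 6 -> 24 -> 32
Result: insert 36 as right child of 32
Final tree (level order): [6, 4, 24, 1, None, 20, 32, None, None, 10, None, 29, 36]


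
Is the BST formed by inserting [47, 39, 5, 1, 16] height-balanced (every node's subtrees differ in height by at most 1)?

Tree (level-order array): [47, 39, None, 5, None, 1, 16]
Definition: a tree is height-balanced if, at every node, |h(left) - h(right)| <= 1 (empty subtree has height -1).
Bottom-up per-node check:
  node 1: h_left=-1, h_right=-1, diff=0 [OK], height=0
  node 16: h_left=-1, h_right=-1, diff=0 [OK], height=0
  node 5: h_left=0, h_right=0, diff=0 [OK], height=1
  node 39: h_left=1, h_right=-1, diff=2 [FAIL (|1--1|=2 > 1)], height=2
  node 47: h_left=2, h_right=-1, diff=3 [FAIL (|2--1|=3 > 1)], height=3
Node 39 violates the condition: |1 - -1| = 2 > 1.
Result: Not balanced


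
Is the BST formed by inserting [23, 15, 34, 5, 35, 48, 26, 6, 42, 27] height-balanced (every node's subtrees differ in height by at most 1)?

Tree (level-order array): [23, 15, 34, 5, None, 26, 35, None, 6, None, 27, None, 48, None, None, None, None, 42]
Definition: a tree is height-balanced if, at every node, |h(left) - h(right)| <= 1 (empty subtree has height -1).
Bottom-up per-node check:
  node 6: h_left=-1, h_right=-1, diff=0 [OK], height=0
  node 5: h_left=-1, h_right=0, diff=1 [OK], height=1
  node 15: h_left=1, h_right=-1, diff=2 [FAIL (|1--1|=2 > 1)], height=2
  node 27: h_left=-1, h_right=-1, diff=0 [OK], height=0
  node 26: h_left=-1, h_right=0, diff=1 [OK], height=1
  node 42: h_left=-1, h_right=-1, diff=0 [OK], height=0
  node 48: h_left=0, h_right=-1, diff=1 [OK], height=1
  node 35: h_left=-1, h_right=1, diff=2 [FAIL (|-1-1|=2 > 1)], height=2
  node 34: h_left=1, h_right=2, diff=1 [OK], height=3
  node 23: h_left=2, h_right=3, diff=1 [OK], height=4
Node 15 violates the condition: |1 - -1| = 2 > 1.
Result: Not balanced


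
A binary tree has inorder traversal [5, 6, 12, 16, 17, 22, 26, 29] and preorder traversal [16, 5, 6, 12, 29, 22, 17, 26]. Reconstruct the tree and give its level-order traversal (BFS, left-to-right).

Inorder:  [5, 6, 12, 16, 17, 22, 26, 29]
Preorder: [16, 5, 6, 12, 29, 22, 17, 26]
Algorithm: preorder visits root first, so consume preorder in order;
for each root, split the current inorder slice at that value into
left-subtree inorder and right-subtree inorder, then recurse.
Recursive splits:
  root=16; inorder splits into left=[5, 6, 12], right=[17, 22, 26, 29]
  root=5; inorder splits into left=[], right=[6, 12]
  root=6; inorder splits into left=[], right=[12]
  root=12; inorder splits into left=[], right=[]
  root=29; inorder splits into left=[17, 22, 26], right=[]
  root=22; inorder splits into left=[17], right=[26]
  root=17; inorder splits into left=[], right=[]
  root=26; inorder splits into left=[], right=[]
Reconstructed level-order: [16, 5, 29, 6, 22, 12, 17, 26]


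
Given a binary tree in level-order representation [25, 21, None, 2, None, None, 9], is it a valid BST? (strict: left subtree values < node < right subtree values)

Level-order array: [25, 21, None, 2, None, None, 9]
Validate using subtree bounds (lo, hi): at each node, require lo < value < hi,
then recurse left with hi=value and right with lo=value.
Preorder trace (stopping at first violation):
  at node 25 with bounds (-inf, +inf): OK
  at node 21 with bounds (-inf, 25): OK
  at node 2 with bounds (-inf, 21): OK
  at node 9 with bounds (2, 21): OK
No violation found at any node.
Result: Valid BST
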